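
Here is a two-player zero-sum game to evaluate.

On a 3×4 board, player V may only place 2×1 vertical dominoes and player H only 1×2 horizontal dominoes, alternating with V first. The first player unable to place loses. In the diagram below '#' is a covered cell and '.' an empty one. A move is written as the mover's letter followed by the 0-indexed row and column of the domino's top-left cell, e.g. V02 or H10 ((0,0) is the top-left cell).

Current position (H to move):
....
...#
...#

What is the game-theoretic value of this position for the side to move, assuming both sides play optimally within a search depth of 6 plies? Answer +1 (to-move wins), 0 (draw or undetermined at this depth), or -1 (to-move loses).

value(..../...#/...#, H) = +1

ply 1, H at ..../...#/...# | H00=-1→##../...#/...#; H01=-1→.##./...#/...#; H02=-1→..##/...#/...#; H10=+1→..../##.#/...#*; H11=+1→..../.###/...#; H20=-1→..../...#/##.#; H21=-1→..../...#/.###
ply 2, V at ..../##.#/...# | V02=-1→..#./####/...#*; V12=-1→..../####/..##
ply 3, H at ..#./####/...# | H00=+1→###./####/...#*; H20=+1→..#./####/##.#; H21=+1→..#./####/.###
ply 4: ###./####/...# is terminal -1 (V); from ..../...#/...# depth 6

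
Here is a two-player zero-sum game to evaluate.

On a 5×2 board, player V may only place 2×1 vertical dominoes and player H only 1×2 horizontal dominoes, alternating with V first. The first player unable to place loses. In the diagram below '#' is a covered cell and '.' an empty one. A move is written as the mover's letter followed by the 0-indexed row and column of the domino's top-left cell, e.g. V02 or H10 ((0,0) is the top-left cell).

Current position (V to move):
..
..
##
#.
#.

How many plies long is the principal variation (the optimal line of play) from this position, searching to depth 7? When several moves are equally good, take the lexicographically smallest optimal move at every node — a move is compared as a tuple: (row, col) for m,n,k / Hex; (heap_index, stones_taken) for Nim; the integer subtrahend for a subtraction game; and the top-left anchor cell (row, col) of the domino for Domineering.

p1 V@[../../##/#./#.]: V00[#./#./##/#./#.]+1* V01[.#/.#/##/#./#.]+1 V31[../../##/##/##]-1
p2 H@[#./#./##/#./#.] terminal -1; root [../../##/#./#.] d7

PV length from [../../##/#./#.]: 1 ply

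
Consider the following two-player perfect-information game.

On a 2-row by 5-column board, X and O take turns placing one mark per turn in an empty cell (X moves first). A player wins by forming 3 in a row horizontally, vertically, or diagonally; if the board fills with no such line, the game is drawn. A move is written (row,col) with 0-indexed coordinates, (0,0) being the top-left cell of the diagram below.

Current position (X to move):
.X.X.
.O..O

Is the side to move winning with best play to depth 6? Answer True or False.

X winning at [.X.X./.O..O]: True

p1 X@[.X.X./.O..O]: (0,0)[XX.X./.O..O]+0 (0,2)[.XXX./.O..O]+1* (0,4)[.X.XX/.O..O]+0 (1,0)[.X.X./XO..O]+0 (1,2)[.X.X./.OX.O]+0 (1,3)[.X.X./.O.XO]+0
p2 O@[.XXX./.O..O] terminal -1; root [.X.X./.O..O] d6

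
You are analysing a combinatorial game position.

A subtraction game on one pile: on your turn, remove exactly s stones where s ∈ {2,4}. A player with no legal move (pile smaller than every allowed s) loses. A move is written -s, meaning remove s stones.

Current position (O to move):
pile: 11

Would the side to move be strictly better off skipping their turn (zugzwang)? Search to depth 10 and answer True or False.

zugzwang(11, O) = False

[11] O move#1: -2:-1/9, -4:+1/7*
[7] X move#2: -2:-1/5*, -4:-1/3
[5] O move#3: -2:-1/3, -4:+1/1*
[1] end (terminal -1, X#4); searched 11 to 10
pass branch (X moves first from the same position):
  | [11] X move#1: -2:-1/9, -4:+1/7*
  | [7] O move#2: -2:-1/5*, -4:-1/3
  | [5] X move#3: -2:-1/3, -4:+1/1*
  | [1] end (terminal -1, O#4); searched 11 to 10
O moving scores +1; O passing scores -1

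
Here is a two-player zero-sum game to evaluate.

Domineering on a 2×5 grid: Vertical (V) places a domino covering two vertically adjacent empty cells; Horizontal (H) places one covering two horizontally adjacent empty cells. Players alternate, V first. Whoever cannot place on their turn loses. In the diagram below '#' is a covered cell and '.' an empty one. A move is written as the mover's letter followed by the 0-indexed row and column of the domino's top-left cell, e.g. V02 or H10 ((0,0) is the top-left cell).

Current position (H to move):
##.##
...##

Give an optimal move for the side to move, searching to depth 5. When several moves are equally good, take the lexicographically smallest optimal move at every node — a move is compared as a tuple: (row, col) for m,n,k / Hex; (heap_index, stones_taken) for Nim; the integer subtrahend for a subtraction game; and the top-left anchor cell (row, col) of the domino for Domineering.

p1 H@[##.##/...##]: H10[##.##/##.##]-1 H11[##.##/.####]+1*
p2 V@[##.##/.####] terminal -1; root [##.##/...##] d5

H's best at [##.##/...##]: H11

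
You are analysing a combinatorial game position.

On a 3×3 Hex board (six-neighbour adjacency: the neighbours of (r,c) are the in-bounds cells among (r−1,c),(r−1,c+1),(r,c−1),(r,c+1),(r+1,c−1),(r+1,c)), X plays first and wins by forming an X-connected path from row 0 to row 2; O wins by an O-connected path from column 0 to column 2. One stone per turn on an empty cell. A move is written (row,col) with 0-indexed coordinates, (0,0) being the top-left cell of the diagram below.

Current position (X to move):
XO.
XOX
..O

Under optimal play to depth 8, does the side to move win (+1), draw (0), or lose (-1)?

ply 1, X at XO./XOX/..O | (0,2)=+1→XOX/XOX/..O*; (2,0)=+1→XO./XOX/X.O; (2,1)=+1→XO./XOX/.XO
ply 2, O at XOX/XOX/..O | (2,0)=-1→XOX/XOX/O.O*; (2,1)=-1→XOX/XOX/.OO
ply 3, X at XOX/XOX/O.O | (2,1)=+1→XOX/XOX/OXO*
ply 4: XOX/XOX/OXO is terminal -1 (O); from XO./XOX/..O depth 8

value(XO./XOX/..O, X) = +1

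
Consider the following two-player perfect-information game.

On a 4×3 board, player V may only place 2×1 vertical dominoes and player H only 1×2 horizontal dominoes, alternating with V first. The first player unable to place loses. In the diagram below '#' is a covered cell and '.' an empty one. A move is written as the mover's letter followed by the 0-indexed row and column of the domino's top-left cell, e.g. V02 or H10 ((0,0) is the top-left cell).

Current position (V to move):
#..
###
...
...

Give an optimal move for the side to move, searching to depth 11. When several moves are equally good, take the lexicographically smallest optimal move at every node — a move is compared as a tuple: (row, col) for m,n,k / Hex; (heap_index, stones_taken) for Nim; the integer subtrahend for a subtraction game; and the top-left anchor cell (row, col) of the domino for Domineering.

p1 V@[#../###/.../...]: V20[#../###/#../#..]-1 V21[#../###/.#./.#.]+1* V22[#../###/..#/..#]-1
p2 H@[#../###/.#./.#.]: H01[###/###/.#./.#.]-1*
p3 V@[###/###/.#./.#.]: V20[###/###/##./##.]+1* V22[###/###/.##/.##]+1
p4 H@[###/###/##./##.] terminal -1; root [#../###/.../...] d11

V's best at [#../###/.../...]: V21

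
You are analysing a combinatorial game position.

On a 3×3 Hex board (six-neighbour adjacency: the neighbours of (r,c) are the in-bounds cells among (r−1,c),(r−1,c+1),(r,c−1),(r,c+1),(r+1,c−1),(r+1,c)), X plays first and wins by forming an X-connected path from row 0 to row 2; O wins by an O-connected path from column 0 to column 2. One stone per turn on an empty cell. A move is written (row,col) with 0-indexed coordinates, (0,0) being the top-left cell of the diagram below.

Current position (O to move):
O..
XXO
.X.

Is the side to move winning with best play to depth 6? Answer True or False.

p1 O@[O../XXO/.X.]: (0,1)[OO./XXO/.X.]-1* (0,2)[O.O/XXO/.X.]-1 (2,0)[O../XXO/OX.]-1 (2,2)[O../XXO/.XO]-1
p2 X@[OO./XXO/.X.]: (0,2)[OOX/XXO/.X.]+1* (2,0)[OO./XXO/XX.]-1 (2,2)[OO./XXO/.XX]-1
p3 O@[OOX/XXO/.X.] terminal -1; root [O../XXO/.X.] d6

O winning at [O../XXO/.X.]: False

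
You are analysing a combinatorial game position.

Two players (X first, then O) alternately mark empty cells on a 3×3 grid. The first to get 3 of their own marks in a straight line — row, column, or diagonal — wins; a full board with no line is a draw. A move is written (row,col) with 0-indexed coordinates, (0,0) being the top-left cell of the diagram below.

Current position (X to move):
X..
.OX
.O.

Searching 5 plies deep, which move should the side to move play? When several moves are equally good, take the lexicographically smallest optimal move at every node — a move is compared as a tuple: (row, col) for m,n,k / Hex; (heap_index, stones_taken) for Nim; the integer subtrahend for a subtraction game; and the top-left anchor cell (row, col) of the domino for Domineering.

X's best at [X../.OX/.O.]: (0,1)

p1 X@[X../.OX/.O.]: (0,1)[XX./.OX/.O.]+0* (0,2)[X.X/.OX/.O.]-1 (1,0)[X../XOX/.O.]-1 (2,0)[X../.OX/XO.]-1 (2,2)[X../.OX/.OX]-1
p2 O@[XX./.OX/.O.]: (0,2)[XXO/.OX/.O.]+0* (1,0)[XX./OOX/.O.]-1 (2,0)[XX./.OX/OO.]-1 (2,2)[XX./.OX/.OO]-1
p3 X@[XXO/.OX/.O.]: (1,0)[XXO/XOX/.O.]-1 (2,0)[XXO/.OX/XO.]+0* (2,2)[XXO/.OX/.OX]-1
p4 O@[XXO/.OX/XO.]: (1,0)[XXO/OOX/XO.]+0* (2,2)[XXO/.OX/XOO]-1
p5 X@[XXO/OOX/XO.]: (2,2)[XXO/OOX/XOX]+0*
p6 O@[XXO/OOX/XOX] terminal +0; root [X../.OX/.O.] d5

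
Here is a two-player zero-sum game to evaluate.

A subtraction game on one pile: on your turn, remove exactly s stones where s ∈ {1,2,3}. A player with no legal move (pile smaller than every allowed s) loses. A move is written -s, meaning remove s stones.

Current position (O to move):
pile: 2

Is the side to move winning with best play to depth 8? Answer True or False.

[2] O move#1: -1:-1/1, -2:+1/0*
[0] end (terminal -1, X#2); searched 2 to 8

O winning at [2]: True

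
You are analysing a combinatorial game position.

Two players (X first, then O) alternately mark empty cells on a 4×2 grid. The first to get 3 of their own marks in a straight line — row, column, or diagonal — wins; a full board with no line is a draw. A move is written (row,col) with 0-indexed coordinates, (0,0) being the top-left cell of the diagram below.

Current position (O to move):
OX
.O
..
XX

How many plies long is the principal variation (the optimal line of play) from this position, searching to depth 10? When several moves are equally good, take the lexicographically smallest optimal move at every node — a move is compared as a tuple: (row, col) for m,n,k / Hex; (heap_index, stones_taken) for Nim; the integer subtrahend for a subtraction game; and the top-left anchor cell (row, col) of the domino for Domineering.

[OX/.O/../XX] O move#1: (1,0):+0/OX/OO/../XX*, (2,0):+0/OX/.O/O./XX, (2,1):+0/OX/.O/.O/XX
[OX/OO/../XX] X move#2: (2,0):+0/OX/OO/X./XX*, (2,1):-1/OX/OO/.X/XX
[OX/OO/X./XX] O move#3: (2,1):+0/OX/OO/XO/XX*
[OX/OO/XO/XX] end (terminal +0, X#4); searched OX/.O/../XX to 10

PV length from [OX/.O/../XX]: 3 plies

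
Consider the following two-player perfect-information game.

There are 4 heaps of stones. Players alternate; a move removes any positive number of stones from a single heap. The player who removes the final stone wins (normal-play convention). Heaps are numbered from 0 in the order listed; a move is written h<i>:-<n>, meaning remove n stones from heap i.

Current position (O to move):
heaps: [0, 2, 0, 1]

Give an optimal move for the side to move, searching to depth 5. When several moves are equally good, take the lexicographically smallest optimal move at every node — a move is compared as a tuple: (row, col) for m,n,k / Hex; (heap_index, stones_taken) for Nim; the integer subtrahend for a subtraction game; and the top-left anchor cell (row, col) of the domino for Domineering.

p1 O@[(0,2,0,1)]: h1:-1[(0,1,0,1)]+1* h1:-2[(0,0,0,1)]-1 h3:-1[(0,2,0,0)]-1
p2 X@[(0,1,0,1)]: h1:-1[(0,0,0,1)]-1* h3:-1[(0,1,0,0)]-1
p3 O@[(0,0,0,1)]: h3:-1[(0,0,0,0)]+1*
p4 X@[(0,0,0,0)] terminal -1; root [(0,2,0,1)] d5

O's best at [(0,2,0,1)]: h1:-1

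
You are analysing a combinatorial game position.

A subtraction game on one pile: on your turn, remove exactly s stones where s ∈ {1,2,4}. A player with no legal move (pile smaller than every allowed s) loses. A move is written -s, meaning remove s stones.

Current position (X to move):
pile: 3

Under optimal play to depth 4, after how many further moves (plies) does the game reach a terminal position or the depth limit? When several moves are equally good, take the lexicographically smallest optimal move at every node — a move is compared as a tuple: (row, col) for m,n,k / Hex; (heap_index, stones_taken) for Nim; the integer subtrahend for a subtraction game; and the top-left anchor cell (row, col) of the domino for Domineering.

PV length from [3]: 2 plies

[3] X move#1: -1:-1/2*, -2:-1/1
[2] O move#2: -1:-1/1, -2:+1/0*
[0] end (terminal -1, X#3); searched 3 to 4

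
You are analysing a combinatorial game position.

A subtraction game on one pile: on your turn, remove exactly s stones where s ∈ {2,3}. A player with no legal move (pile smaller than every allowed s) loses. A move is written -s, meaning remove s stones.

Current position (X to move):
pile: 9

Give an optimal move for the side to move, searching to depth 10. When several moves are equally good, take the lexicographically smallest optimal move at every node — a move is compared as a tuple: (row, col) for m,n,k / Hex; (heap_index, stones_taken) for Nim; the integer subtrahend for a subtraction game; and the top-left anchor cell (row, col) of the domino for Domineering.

X's best at [9]: -3

p1 X@[9]: -2[7]-1 -3[6]+1*
p2 O@[6]: -2[4]-1* -3[3]-1
p3 X@[4]: -2[2]-1 -3[1]+1*
p4 O@[1] terminal -1; root [9] d10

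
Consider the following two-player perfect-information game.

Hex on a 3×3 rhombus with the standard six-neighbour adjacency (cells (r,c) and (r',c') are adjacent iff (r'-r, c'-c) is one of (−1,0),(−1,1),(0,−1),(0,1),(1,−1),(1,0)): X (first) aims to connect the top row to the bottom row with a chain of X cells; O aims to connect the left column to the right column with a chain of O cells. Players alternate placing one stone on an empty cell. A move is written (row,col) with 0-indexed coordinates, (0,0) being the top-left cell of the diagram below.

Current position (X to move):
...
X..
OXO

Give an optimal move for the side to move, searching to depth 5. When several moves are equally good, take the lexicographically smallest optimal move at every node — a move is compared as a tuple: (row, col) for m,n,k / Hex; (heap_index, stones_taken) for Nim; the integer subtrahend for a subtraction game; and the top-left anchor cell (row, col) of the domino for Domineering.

X's best at [.../X../OXO]: (0,2)

ply 1, X at .../X../OXO | (0,0)=-1→X../X../OXO; (0,1)=-1→.X./X../OXO; (0,2)=+1→..X/X../OXO*; (1,1)=+1→.../XX./OXO; (1,2)=+1→.../X.X/OXO
ply 2, O at ..X/X../OXO | (0,0)=-1→O.X/X../OXO*; (0,1)=-1→.OX/X../OXO; (1,1)=-1→..X/XO./OXO; (1,2)=-1→..X/X.O/OXO
ply 3, X at O.X/X../OXO | (0,1)=+1→OXX/X../OXO*; (1,1)=+1→O.X/XX./OXO; (1,2)=+1→O.X/X.X/OXO
ply 4, O at OXX/X../OXO | (1,1)=-1→OXX/XO./OXO*; (1,2)=-1→OXX/X.O/OXO
ply 5, X at OXX/XO./OXO | (1,2)=+1→OXX/XOX/OXO*
ply 6: OXX/XOX/OXO is terminal -1 (O); from .../X../OXO depth 5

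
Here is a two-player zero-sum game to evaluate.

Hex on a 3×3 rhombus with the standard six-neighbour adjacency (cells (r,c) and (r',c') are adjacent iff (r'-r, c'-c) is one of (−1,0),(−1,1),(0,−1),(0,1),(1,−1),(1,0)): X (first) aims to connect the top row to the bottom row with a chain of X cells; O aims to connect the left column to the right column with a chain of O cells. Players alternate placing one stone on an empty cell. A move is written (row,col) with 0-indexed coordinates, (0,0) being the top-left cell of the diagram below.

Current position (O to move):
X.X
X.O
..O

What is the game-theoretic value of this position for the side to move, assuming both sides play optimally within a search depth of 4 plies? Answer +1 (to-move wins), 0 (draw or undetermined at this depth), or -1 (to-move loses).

value(X.X/X.O/..O, O) = +1

p1 O@[X.X/X.O/..O]: (0,1)[XOX/X.O/..O]-1 (1,1)[X.X/XOO/..O]-1 (2,0)[X.X/X.O/O.O]+1* (2,1)[X.X/X.O/.OO]-1
p2 X@[X.X/X.O/O.O]: (0,1)[XXX/X.O/O.O]-1* (1,1)[X.X/XXO/O.O]-1 (2,1)[X.X/X.O/OXO]-1
p3 O@[XXX/X.O/O.O]: (1,1)[XXX/XOO/O.O]+1* (2,1)[XXX/X.O/OOO]+1
p4 X@[XXX/XOO/O.O] terminal -1; root [X.X/X.O/..O] d4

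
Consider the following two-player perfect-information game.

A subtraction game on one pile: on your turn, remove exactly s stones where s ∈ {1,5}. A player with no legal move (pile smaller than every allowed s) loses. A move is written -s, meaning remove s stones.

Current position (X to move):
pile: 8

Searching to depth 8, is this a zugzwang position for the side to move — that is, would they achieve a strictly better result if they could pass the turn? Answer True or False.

ply 1, X at 8 | -1=-1→7*; -5=-1→3
ply 2, O at 7 | -1=+1→6*; -5=+1→2
ply 3, X at 6 | -1=-1→5*; -5=-1→1
ply 4, O at 5 | -1=+1→4*; -5=+1→0
ply 5, X at 4 | -1=-1→3*
ply 6, O at 3 | -1=+1→2*
ply 7, X at 2 | -1=-1→1*
ply 8, O at 1 | -1=+1→0*
ply 9: 0 is terminal -1 (X); from 8 depth 8
suppose X passes — search the same position with O to move:
pass> ply 1, O at 8 | -1=-1→7*; -5=-1→3
pass> ply 2, X at 7 | -1=+1→6*; -5=+1→2
pass> ply 3, O at 6 | -1=-1→5*; -5=-1→1
pass> ply 4, X at 5 | -1=+1→4*; -5=+1→0
pass> ply 5, O at 4 | -1=-1→3*
pass> ply 6, X at 3 | -1=+1→2*
pass> ply 7, O at 2 | -1=-1→1*
pass> ply 8, X at 1 | -1=+1→0*
pass> ply 9: 0 is terminal -1 (O); from 8 depth 8
for X: play -1, pass +1

zugzwang(8, X) = True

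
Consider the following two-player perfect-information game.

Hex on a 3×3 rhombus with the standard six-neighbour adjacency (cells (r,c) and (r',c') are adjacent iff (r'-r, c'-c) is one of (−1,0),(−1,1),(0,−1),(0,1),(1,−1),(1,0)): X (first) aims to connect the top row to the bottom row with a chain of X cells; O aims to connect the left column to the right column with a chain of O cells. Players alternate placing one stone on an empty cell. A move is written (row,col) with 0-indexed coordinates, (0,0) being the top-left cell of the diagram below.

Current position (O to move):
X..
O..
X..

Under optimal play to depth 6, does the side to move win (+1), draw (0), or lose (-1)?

value(X../O../X.., O) = +1

[X../O../X..] O move#1: (0,1):-1/XO./O../X.., (0,2):+1/X.O/O../X..*, (1,1):+1/X../OO./X.., (1,2):-1/X../O.O/X.., (2,1):-1/X../O../XO., (2,2):-1/X../O../X.O
[X.O/O../X..] X move#2: (0,1):-1/XXO/O../X..*, (1,1):-1/X.O/OX./X.., (1,2):-1/X.O/O.X/X.., (2,1):-1/X.O/O../XX., (2,2):-1/X.O/O../X.X
[XXO/O../X..] O move#3: (1,1):+1/XXO/OO./X..*, (1,2):-1/XXO/O.O/X.., (2,1):-1/XXO/O../XO., (2,2):-1/XXO/O../X.O
[XXO/OO./X..] end (terminal -1, X#4); searched X../O../X.. to 6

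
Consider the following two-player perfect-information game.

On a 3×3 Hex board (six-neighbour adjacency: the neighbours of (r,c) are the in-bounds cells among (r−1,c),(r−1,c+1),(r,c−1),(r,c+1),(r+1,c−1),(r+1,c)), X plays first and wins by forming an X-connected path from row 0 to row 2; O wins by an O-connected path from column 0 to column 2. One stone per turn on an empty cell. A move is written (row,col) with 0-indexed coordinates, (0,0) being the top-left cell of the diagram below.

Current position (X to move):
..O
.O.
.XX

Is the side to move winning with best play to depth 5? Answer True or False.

[..O/.O./.XX] X move#1: (0,0):-1/X.O/.O./.XX*, (0,1):-1/.XO/.O./.XX, (1,0):-1/..O/XO./.XX, (1,2):-1/..O/.OX/.XX, (2,0):-1/..O/.O./XXX
[X.O/.O./.XX] O move#2: (0,1):+1/XOO/.O./.XX*, (1,0):+1/X.O/OO./.XX, (1,2):+1/X.O/.OO/.XX, (2,0):+1/X.O/.O./OXX
[XOO/.O./.XX] X move#3: (1,0):-1/XOO/XO./.XX*, (1,2):-1/XOO/.OX/.XX, (2,0):-1/XOO/.O./XXX
[XOO/XO./.XX] O move#4: (1,2):-1/XOO/XOO/.XX, (2,0):+1/XOO/XO./OXX*
[XOO/XO./OXX] end (terminal -1, X#5); searched ..O/.O./.XX to 5

X winning at [..O/.O./.XX]: False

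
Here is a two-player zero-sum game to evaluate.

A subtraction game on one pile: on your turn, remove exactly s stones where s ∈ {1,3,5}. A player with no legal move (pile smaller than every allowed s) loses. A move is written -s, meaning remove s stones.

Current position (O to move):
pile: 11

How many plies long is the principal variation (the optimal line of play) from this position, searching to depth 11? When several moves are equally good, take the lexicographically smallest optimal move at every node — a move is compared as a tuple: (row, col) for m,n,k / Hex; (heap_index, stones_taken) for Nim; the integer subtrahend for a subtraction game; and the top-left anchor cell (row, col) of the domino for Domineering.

[11] O move#1: -1:+1/10*, -3:+1/8, -5:+1/6
[10] X move#2: -1:-1/9*, -3:-1/7, -5:-1/5
[9] O move#3: -1:+1/8*, -3:+1/6, -5:+1/4
[8] X move#4: -1:-1/7*, -3:-1/5, -5:-1/3
[7] O move#5: -1:+1/6*, -3:+1/4, -5:+1/2
[6] X move#6: -1:-1/5*, -3:-1/3, -5:-1/1
[5] O move#7: -1:+1/4*, -3:+1/2, -5:+1/0
[4] X move#8: -1:-1/3*, -3:-1/1
[3] O move#9: -1:+1/2*, -3:+1/0
[2] X move#10: -1:-1/1*
[1] O move#11: -1:+1/0*
[0] end (terminal -1, X#12); searched 11 to 11

PV length from [11]: 11 plies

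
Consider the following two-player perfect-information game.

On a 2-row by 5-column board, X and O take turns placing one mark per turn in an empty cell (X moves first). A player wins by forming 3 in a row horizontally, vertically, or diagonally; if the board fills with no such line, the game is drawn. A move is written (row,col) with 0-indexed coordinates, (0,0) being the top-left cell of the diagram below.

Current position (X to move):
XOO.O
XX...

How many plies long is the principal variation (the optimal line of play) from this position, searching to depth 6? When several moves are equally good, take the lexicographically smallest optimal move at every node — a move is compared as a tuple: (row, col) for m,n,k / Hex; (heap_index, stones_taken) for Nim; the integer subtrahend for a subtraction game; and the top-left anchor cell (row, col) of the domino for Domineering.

PV length from [XOO.O/XX...]: 1 ply

p1 X@[XOO.O/XX...]: (0,3)[XOOXO/XX...]+0 (1,2)[XOO.O/XXX..]+1* (1,3)[XOO.O/XX.X.]-1 (1,4)[XOO.O/XX..X]-1
p2 O@[XOO.O/XXX..] terminal -1; root [XOO.O/XX...] d6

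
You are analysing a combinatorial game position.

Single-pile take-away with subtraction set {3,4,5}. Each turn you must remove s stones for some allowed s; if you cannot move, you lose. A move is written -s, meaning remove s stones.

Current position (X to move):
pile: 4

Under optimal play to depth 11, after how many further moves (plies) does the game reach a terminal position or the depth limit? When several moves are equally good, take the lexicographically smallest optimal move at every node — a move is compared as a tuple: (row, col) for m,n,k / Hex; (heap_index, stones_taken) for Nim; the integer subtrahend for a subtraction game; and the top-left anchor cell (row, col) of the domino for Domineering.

ply 1, X at 4 | -3=+1→1*; -4=+1→0
ply 2: 1 is terminal -1 (O); from 4 depth 11

PV length from [4]: 1 ply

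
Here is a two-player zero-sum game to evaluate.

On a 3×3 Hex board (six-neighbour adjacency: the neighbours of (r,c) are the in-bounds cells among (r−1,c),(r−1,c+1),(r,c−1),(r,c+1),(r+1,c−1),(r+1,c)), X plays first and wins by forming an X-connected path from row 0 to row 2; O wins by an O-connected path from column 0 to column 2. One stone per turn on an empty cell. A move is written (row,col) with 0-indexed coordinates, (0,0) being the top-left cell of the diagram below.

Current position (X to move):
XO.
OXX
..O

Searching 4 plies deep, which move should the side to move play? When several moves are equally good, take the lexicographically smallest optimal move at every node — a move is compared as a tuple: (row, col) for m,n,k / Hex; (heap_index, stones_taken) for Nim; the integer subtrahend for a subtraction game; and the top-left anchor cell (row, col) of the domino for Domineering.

ply 1, X at XO./OXX/..O | (0,2)=+1→XOX/OXX/..O*; (2,0)=-1→XO./OXX/X.O; (2,1)=-1→XO./OXX/.XO
ply 2, O at XOX/OXX/..O | (2,0)=-1→XOX/OXX/O.O*; (2,1)=-1→XOX/OXX/.OO
ply 3, X at XOX/OXX/O.O | (2,1)=+1→XOX/OXX/OXO*
ply 4: XOX/OXX/OXO is terminal -1 (O); from XO./OXX/..O depth 4

X's best at [XO./OXX/..O]: (0,2)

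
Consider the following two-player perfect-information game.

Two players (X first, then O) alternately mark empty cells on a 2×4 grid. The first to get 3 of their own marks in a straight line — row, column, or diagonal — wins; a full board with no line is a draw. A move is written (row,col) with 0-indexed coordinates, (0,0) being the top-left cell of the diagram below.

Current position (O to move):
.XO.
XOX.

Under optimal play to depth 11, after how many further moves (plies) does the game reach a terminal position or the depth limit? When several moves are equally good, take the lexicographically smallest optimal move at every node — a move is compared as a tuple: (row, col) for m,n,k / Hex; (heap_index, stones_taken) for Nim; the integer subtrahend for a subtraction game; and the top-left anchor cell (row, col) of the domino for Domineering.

PV length from [.XO./XOX.]: 3 plies

[.XO./XOX.] O move#1: (0,0):+0/OXO./XOX.*, (0,3):+0/.XOO/XOX., (1,3):+0/.XO./XOXO
[OXO./XOX.] X move#2: (0,3):+0/OXOX/XOX.*, (1,3):+0/OXO./XOXX
[OXOX/XOX.] O move#3: (1,3):+0/OXOX/XOXO*
[OXOX/XOXO] end (terminal +0, X#4); searched .XO./XOX. to 11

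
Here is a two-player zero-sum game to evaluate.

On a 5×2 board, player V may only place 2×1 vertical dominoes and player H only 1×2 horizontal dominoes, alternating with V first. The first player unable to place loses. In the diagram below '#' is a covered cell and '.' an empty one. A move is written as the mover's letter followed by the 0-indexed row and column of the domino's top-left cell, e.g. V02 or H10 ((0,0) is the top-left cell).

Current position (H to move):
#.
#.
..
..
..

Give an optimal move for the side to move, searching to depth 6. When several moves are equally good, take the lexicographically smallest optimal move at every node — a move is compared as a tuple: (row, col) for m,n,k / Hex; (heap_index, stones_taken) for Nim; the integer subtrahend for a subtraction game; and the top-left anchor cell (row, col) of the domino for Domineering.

H's best at [#./#./../../..]: H30

[#./#./../../..] H move#1: H20:-1/#./#./##/../.., H30:+1/#./#./../##/..*, H40:-1/#./#./../../##
[#./#./../##/..] V move#2: V01:-1/##/##/../##/..*, V11:-1/#./##/.#/##/..
[##/##/../##/..] H move#3: H20:+1/##/##/##/##/..*, H40:+1/##/##/../##/##
[##/##/##/##/..] end (terminal -1, V#4); searched #./#./../../.. to 6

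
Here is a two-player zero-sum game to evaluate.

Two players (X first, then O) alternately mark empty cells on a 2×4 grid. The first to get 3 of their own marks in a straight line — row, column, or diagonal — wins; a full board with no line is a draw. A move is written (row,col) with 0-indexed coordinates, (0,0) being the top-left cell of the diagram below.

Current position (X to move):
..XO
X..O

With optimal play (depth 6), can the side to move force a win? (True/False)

ply 1, X at ..XO/X..O | (0,0)=+0→X.XO/X..O*; (0,1)=+0→.XXO/X..O; (1,1)=+0→..XO/XX.O; (1,2)=+0→..XO/X.XO
ply 2, O at X.XO/X..O | (0,1)=+0→XOXO/X..O*; (1,1)=-1→X.XO/XO.O; (1,2)=-1→X.XO/X.OO
ply 3, X at XOXO/X..O | (1,1)=+0→XOXO/XX.O*; (1,2)=+0→XOXO/X.XO
ply 4, O at XOXO/XX.O | (1,2)=+0→XOXO/XXOO*
ply 5: XOXO/XXOO is terminal +0 (X); from ..XO/X..O depth 6

X winning at [..XO/X..O]: False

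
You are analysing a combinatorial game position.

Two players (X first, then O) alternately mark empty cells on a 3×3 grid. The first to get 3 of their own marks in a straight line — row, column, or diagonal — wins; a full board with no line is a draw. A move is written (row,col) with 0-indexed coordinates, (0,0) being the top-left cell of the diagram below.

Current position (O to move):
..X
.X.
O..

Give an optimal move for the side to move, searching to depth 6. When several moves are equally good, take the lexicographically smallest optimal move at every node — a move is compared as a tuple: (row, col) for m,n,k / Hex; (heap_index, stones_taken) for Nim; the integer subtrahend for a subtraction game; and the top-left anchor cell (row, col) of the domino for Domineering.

p1 O@[..X/.X./O..]: (0,0)[O.X/.X./O..]+0* (0,1)[.OX/.X./O..]-1 (1,0)[..X/OX./O..]-1 (1,2)[..X/.XO/O..]-1 (2,1)[..X/.X./OO.]-1 (2,2)[..X/.X./O.O]+0
p2 X@[O.X/.X./O..]: (0,1)[OXX/.X./O..]-1 (1,0)[O.X/XX./O..]+0* (1,2)[O.X/.XX/O..]-1 (2,1)[O.X/.X./OX.]-1 (2,2)[O.X/.X./O.X]-1
p3 O@[O.X/XX./O..]: (0,1)[OOX/XX./O..]-1 (1,2)[O.X/XXO/O..]+0* (2,1)[O.X/XX./OO.]-1 (2,2)[O.X/XX./O.O]-1
p4 X@[O.X/XXO/O..]: (0,1)[OXX/XXO/O..]+0* (2,1)[O.X/XXO/OX.]+0 (2,2)[O.X/XXO/O.X]+0
p5 O@[OXX/XXO/O..]: (2,1)[OXX/XXO/OO.]+0* (2,2)[OXX/XXO/O.O]-1
p6 X@[OXX/XXO/OO.]: (2,2)[OXX/XXO/OOX]+0*
p7 O@[OXX/XXO/OOX] terminal +0; root [..X/.X./O..] d6

O's best at [..X/.X./O..]: (0,0)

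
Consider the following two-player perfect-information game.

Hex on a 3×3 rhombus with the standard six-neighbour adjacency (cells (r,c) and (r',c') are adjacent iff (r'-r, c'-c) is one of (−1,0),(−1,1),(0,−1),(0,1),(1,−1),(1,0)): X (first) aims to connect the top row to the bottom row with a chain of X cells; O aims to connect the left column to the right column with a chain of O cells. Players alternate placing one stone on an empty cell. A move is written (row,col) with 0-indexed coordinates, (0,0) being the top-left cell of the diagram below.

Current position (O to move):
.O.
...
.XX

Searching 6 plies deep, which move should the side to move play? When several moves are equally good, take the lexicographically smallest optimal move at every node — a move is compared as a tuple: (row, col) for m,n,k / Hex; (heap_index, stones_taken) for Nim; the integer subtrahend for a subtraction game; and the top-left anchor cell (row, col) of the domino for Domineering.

ply 1, O at .O./.../.XX | (0,0)=-1→OO./.../.XX; (0,2)=+1→.OO/.../.XX*; (1,0)=-1→.O./O../.XX; (1,1)=+1→.O./.O./.XX; (1,2)=+1→.O./..O/.XX; (2,0)=-1→.O./.../OXX
ply 2, X at .OO/.../.XX | (0,0)=-1→XOO/.../.XX*; (1,0)=-1→.OO/X../.XX; (1,1)=-1→.OO/.X./.XX; (1,2)=-1→.OO/..X/.XX; (2,0)=-1→.OO/.../XXX
ply 3, O at XOO/.../.XX | (1,0)=+1→XOO/O../.XX*; (1,1)=+1→XOO/.O./.XX; (1,2)=-1→XOO/..O/.XX; (2,0)=+1→XOO/.../OXX
ply 4: XOO/O../.XX is terminal -1 (X); from .O./.../.XX depth 6

O's best at [.O./.../.XX]: (0,2)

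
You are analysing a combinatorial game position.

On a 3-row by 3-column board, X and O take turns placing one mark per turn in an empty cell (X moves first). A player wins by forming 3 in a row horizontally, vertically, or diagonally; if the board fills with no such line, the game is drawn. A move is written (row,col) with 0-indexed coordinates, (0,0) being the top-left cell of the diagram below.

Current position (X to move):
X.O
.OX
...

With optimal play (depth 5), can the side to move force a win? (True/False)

X winning at [X.O/.OX/...]: False

ply 1, X at X.O/.OX/... | (0,1)=-1→XXO/.OX/...; (1,0)=-1→X.O/XOX/...; (2,0)=+0→X.O/.OX/X..*; (2,1)=-1→X.O/.OX/.X.; (2,2)=-1→X.O/.OX/..X
ply 2, O at X.O/.OX/X.. | (0,1)=-1→XOO/.OX/X..; (1,0)=+0→X.O/OOX/X..*; (2,1)=-1→X.O/.OX/XO.; (2,2)=-1→X.O/.OX/X.O
ply 3, X at X.O/OOX/X.. | (0,1)=+0→XXO/OOX/X..*; (2,1)=+0→X.O/OOX/XX.; (2,2)=+0→X.O/OOX/X.X
ply 4, O at XXO/OOX/X.. | (2,1)=+0→XXO/OOX/XO.*; (2,2)=+0→XXO/OOX/X.O
ply 5, X at XXO/OOX/XO. | (2,2)=+0→XXO/OOX/XOX*
ply 6: XXO/OOX/XOX is terminal +0 (O); from X.O/.OX/... depth 5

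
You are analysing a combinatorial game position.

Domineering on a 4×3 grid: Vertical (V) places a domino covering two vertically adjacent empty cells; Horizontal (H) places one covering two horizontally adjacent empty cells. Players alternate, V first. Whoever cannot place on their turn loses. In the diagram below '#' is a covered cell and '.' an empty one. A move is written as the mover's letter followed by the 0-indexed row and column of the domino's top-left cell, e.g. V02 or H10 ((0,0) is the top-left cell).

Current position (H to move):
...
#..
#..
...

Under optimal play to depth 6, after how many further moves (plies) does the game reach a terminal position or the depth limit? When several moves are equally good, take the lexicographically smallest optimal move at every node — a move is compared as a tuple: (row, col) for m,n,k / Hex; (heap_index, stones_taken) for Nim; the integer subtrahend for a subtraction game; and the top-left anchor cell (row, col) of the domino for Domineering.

ply 1, H at .../#../#../... | H00=-1→##./#../#../...*; H01=-1→.##/#../#../...; H11=-1→.../###/#../...; H21=-1→.../#../###/...; H30=-1→.../#../#../##.; H31=-1→.../#../#../.##
ply 2, V at ##./#../#../... | V02=-1→###/#.#/#../...; V11=+1→##./##./##./...*; V12=+1→##./#.#/#.#/...; V21=+1→##./#../##./.#.; V22=+1→##./#../#.#/..#
ply 3, H at ##./##./##./... | H30=-1→##./##./##./##.*; H31=-1→##./##./##./.##
ply 4, V at ##./##./##./##. | V02=+1→###/###/##./##.*; V12=+1→##./###/###/##.; V22=+1→##./##./###/###
ply 5: ###/###/##./##. is terminal -1 (H); from .../#../#../... depth 6

PV length from [.../#../#../...]: 4 plies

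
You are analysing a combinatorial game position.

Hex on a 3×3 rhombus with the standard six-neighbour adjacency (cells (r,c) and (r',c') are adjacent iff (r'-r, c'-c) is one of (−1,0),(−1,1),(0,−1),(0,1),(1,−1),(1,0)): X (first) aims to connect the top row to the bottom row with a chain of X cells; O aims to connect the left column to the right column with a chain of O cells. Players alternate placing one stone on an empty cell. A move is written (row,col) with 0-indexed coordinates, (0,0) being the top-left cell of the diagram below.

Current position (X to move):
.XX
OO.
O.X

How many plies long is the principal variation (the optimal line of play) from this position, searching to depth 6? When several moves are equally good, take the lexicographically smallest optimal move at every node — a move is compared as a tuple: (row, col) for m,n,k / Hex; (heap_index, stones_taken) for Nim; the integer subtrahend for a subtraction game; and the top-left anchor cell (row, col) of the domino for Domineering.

[.XX/OO./O.X] X move#1: (0,0):-1/XXX/OO./O.X, (1,2):+1/.XX/OOX/O.X*, (2,1):-1/.XX/OO./OXX
[.XX/OOX/O.X] end (terminal -1, O#2); searched .XX/OO./O.X to 6

PV length from [.XX/OO./O.X]: 1 ply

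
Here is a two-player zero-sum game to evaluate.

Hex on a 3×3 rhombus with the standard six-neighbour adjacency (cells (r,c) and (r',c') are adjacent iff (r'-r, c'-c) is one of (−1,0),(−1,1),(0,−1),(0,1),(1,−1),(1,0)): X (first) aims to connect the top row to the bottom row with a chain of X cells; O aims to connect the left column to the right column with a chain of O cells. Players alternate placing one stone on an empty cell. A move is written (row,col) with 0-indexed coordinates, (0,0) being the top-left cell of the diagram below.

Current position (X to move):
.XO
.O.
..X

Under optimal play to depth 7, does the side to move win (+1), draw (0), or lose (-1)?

value(.XO/.O./..X, X) = -1

p1 X@[.XO/.O./..X]: (0,0)[XXO/.O./..X]-1* (1,0)[.XO/XO./..X]-1 (1,2)[.XO/.OX/..X]-1 (2,0)[.XO/.O./X.X]-1 (2,1)[.XO/.O./.XX]-1
p2 O@[XXO/.O./..X]: (1,0)[XXO/OO./..X]+1* (1,2)[XXO/.OO/..X]+1 (2,0)[XXO/.O./O.X]+1 (2,1)[XXO/.O./.OX]+1
p3 X@[XXO/OO./..X] terminal -1; root [.XO/.O./..X] d7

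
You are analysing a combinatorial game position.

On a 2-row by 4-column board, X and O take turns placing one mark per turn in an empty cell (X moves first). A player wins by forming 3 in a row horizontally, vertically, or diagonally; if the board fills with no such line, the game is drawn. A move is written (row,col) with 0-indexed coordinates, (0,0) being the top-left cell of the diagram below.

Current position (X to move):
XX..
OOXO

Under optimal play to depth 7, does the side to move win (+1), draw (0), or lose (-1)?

value(XX../OOXO, X) = +1

ply 1, X at XX../OOXO | (0,2)=+1→XXX./OOXO*; (0,3)=+0→XX.X/OOXO
ply 2: XXX./OOXO is terminal -1 (O); from XX../OOXO depth 7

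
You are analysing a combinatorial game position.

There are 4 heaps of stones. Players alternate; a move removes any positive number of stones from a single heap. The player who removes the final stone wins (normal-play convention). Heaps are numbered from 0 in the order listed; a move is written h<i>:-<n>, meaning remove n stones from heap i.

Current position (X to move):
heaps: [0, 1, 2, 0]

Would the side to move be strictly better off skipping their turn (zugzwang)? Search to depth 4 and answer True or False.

zugzwang((0,1,2,0), X) = False

ply 1, X at (0,1,2,0) | h1:-1=-1→(0,0,2,0); h2:-1=+1→(0,1,1,0)*; h2:-2=-1→(0,1,0,0)
ply 2, O at (0,1,1,0) | h1:-1=-1→(0,0,1,0)*; h2:-1=-1→(0,1,0,0)
ply 3, X at (0,0,1,0) | h2:-1=+1→(0,0,0,0)*
ply 4: (0,0,0,0) is terminal -1 (O); from (0,1,2,0) depth 4
pass branch (O moves first from the same position):
  | ply 1, O at (0,1,2,0) | h1:-1=-1→(0,0,2,0); h2:-1=+1→(0,1,1,0)*; h2:-2=-1→(0,1,0,0)
  | ply 2, X at (0,1,1,0) | h1:-1=-1→(0,0,1,0)*; h2:-1=-1→(0,1,0,0)
  | ply 3, O at (0,0,1,0) | h2:-1=+1→(0,0,0,0)*
  | ply 4: (0,0,0,0) is terminal -1 (X); from (0,1,2,0) depth 4
X moving scores +1; X passing scores -1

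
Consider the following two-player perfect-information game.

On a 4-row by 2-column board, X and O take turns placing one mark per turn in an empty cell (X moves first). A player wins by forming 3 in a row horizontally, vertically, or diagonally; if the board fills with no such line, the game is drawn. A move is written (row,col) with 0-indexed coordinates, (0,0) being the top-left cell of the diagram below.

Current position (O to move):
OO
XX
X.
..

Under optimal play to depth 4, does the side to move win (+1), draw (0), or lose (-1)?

[OO/XX/X./..] O move#1: (2,1):-1/OO/XX/XO/.., (3,0):+0/OO/XX/X./O.*, (3,1):-1/OO/XX/X./.O
[OO/XX/X./O.] X move#2: (2,1):+0/OO/XX/XX/O.*, (3,1):+0/OO/XX/X./OX
[OO/XX/XX/O.] O move#3: (3,1):+0/OO/XX/XX/OO*
[OO/XX/XX/OO] end (terminal +0, X#4); searched OO/XX/X./.. to 4

value(OO/XX/X./.., O) = 0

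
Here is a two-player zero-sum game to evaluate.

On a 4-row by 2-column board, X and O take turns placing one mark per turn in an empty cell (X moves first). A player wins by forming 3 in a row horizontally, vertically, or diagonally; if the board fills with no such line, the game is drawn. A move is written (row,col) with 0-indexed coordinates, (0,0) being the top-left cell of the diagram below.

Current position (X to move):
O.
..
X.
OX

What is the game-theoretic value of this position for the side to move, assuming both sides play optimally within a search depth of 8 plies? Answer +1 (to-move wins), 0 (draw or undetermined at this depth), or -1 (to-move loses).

ply 1, X at O./../X./OX | (0,1)=+0→OX/../X./OX*; (1,0)=+0→O./X./X./OX; (1,1)=+0→O./.X/X./OX; (2,1)=+0→O./../XX/OX
ply 2, O at OX/../X./OX | (1,0)=+0→OX/O./X./OX*; (1,1)=+0→OX/.O/X./OX; (2,1)=+0→OX/../XO/OX
ply 3, X at OX/O./X./OX | (1,1)=+0→OX/OX/X./OX*; (2,1)=+0→OX/O./XX/OX
ply 4, O at OX/OX/X./OX | (2,1)=+0→OX/OX/XO/OX*
ply 5: OX/OX/XO/OX is terminal +0 (X); from O./../X./OX depth 8

value(O./../X./OX, X) = 0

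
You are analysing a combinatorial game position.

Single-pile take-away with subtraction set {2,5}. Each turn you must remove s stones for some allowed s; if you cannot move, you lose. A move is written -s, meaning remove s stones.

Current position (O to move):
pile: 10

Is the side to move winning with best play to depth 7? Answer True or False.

p1 O@[10]: -2[8]+1* -5[5]-1
p2 X@[8]: -2[6]-1* -5[3]-1
p3 O@[6]: -2[4]+1* -5[1]+1
p4 X@[4]: -2[2]-1*
p5 O@[2]: -2[0]+1*
p6 X@[0] terminal -1; root [10] d7

O winning at [10]: True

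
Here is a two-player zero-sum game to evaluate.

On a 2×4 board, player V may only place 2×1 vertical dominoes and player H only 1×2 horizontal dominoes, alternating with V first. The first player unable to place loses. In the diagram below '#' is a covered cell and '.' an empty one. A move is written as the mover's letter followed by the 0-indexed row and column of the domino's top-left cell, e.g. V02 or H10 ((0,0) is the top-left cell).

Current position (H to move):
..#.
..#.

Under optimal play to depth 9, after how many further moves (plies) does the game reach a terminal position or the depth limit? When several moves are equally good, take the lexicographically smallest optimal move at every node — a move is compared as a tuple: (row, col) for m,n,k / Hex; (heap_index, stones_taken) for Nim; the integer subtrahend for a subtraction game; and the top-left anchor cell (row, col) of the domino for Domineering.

[..#./..#.] H move#1: H00:+1/###./..#.*, H10:+1/..#./###.
[###./..#.] V move#2: V03:-1/####/..##*
[####/..##] H move#3: H10:+1/####/####*
[####/####] end (terminal -1, V#4); searched ..#./..#. to 9

PV length from [..#./..#.]: 3 plies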